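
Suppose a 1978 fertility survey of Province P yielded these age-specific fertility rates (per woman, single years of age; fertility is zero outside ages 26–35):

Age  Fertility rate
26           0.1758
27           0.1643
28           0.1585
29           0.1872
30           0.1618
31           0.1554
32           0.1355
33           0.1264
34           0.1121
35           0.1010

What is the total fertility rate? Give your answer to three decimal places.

1.478

Sum of ASFRs = 0.1758 + 0.1643 + 0.1585 + 0.1872 + 0.1618 + 0.1554 + 0.1355 + 0.1264 + 0.1121 + 0.1010 = 1.4780
TFR = 1.478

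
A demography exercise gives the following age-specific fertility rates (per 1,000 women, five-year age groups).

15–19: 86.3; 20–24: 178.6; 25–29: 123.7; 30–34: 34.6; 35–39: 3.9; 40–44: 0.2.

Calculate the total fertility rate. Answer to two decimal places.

Sum of ASFRs = 86.3 + 178.6 + 123.7 + 34.6 + 3.9 + 0.2 = 427.3
TFR = 5 × 427.3 / 1000 = 2.1365

2.14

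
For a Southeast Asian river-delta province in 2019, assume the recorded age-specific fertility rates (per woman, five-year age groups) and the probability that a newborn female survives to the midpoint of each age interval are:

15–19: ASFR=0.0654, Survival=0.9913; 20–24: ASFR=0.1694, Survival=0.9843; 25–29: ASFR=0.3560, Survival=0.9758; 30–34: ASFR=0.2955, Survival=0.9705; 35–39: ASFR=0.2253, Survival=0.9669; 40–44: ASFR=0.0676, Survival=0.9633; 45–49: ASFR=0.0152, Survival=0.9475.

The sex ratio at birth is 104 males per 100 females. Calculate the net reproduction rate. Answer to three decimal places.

2.851

Proportion female at birth = 100 / (100 + 104) = 0.49020.
Weighting each age-specific rate by interval width and survival:
  15–19: 5 × 0.0654 × 0.9913 = 0.32416
  20–24: 5 × 0.1694 × 0.9843 = 0.83370
  25–29: 5 × 0.3560 × 0.9758 = 1.73692
  30–34: 5 × 0.2955 × 0.9705 = 1.43391
  35–39: 5 × 0.2253 × 0.9669 = 1.08921
  40–44: 5 × 0.0676 × 0.9633 = 0.32560
  45–49: 5 × 0.0152 × 0.9475 = 0.07201
Sum = 5.81551
NRR = 0.49020 × 5.81551 = 2.85076
With NRR above 1 the population is above replacement fertility.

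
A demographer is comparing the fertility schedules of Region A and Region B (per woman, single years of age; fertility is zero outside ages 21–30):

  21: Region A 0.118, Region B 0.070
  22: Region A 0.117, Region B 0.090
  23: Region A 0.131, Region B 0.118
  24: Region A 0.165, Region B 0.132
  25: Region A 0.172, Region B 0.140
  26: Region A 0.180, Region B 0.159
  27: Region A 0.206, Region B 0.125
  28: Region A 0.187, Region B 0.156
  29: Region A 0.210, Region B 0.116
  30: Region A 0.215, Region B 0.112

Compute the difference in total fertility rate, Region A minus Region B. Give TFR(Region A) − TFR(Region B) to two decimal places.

Region A:
  Sum of ASFRs = 0.118 + 0.117 + 0.131 + 0.165 + 0.172 + 0.180 + 0.206 + 0.187 + 0.210 + 0.215 = 1.701
  TFR = 1.701
Region B:
  Sum of ASFRs = 0.070 + 0.090 + 0.118 + 0.132 + 0.140 + 0.159 + 0.125 + 0.156 + 0.116 + 0.112 = 1.218
  TFR = 1.218
Difference = 1.701 − 1.218 = 0.483

0.48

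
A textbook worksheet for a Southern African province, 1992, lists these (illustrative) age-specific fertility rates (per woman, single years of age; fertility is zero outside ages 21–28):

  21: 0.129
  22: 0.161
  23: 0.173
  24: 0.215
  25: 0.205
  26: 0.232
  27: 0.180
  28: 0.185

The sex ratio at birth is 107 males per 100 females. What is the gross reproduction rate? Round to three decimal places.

Proportion female at birth = 100 / (100 + 107) = 0.48309.
Sum of ASFRs = 0.129 + 0.161 + 0.173 + 0.215 + 0.205 + 0.232 + 0.180 + 0.185 = 1.480
TFR = 1.48
GRR = 0.48309 × 1.48 = 0.71497

0.715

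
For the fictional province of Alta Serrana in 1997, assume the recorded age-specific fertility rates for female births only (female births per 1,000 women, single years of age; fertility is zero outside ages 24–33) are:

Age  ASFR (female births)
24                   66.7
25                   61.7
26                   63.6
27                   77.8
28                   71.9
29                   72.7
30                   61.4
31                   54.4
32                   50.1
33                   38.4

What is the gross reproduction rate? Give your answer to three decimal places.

0.619

Sum of female ASFRs = 66.7 + 61.7 + 63.6 + 77.8 + 71.9 + 72.7 + 61.4 + 54.4 + 50.1 + 38.4 = 618.7
GRR = 618.7 / 1000 = 0.6187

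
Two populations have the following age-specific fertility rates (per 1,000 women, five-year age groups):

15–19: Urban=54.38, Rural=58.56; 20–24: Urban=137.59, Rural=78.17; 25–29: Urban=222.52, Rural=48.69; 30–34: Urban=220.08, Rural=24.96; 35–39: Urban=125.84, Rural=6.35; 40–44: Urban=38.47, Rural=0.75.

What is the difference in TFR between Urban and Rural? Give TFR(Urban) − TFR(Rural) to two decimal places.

2.91

Urban:
  Sum of ASFRs = 54.38 + 137.59 + 222.52 + 220.08 + 125.84 + 38.47 = 798.88
  TFR = 5 × 798.88 / 1000 = 3.9944
Rural:
  Sum of ASFRs = 58.56 + 78.17 + 48.69 + 24.96 + 6.35 + 0.75 = 217.48
  TFR = 5 × 217.48 / 1000 = 1.0874
Difference = 3.9944 − 1.0874 = 2.907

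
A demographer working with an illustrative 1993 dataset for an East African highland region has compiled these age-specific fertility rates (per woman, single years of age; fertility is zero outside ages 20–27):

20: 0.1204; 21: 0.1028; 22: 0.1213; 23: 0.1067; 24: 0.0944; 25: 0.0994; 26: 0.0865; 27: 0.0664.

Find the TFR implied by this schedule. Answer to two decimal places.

Sum of ASFRs = 0.1204 + 0.1028 + 0.1213 + 0.1067 + 0.0944 + 0.0994 + 0.0865 + 0.0664 = 0.7979
TFR = 0.7979

0.80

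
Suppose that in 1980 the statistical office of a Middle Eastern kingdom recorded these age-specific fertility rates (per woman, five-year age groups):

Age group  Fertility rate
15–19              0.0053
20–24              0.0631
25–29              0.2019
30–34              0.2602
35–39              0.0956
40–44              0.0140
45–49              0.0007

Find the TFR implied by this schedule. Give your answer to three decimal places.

Sum of ASFRs = 0.0053 + 0.0631 + 0.2019 + 0.2602 + 0.0956 + 0.0140 + 0.0007 = 0.6408
TFR = 5 × 0.6408 = 3.204

3.204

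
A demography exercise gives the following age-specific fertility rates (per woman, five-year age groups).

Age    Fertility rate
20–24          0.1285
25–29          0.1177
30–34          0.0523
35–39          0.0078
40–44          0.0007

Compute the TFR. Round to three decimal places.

Sum of ASFRs = 0.1285 + 0.1177 + 0.0523 + 0.0078 + 0.0007 = 0.3070
TFR = 5 × 0.3070 = 1.535

1.535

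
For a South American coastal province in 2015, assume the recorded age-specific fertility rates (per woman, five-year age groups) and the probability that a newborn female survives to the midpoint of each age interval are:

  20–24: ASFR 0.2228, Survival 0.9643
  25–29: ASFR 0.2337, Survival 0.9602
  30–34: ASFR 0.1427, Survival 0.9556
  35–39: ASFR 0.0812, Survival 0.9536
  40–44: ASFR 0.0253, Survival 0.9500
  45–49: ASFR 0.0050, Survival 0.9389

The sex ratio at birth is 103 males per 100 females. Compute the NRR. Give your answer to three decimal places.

1.679

Proportion female at birth = 100 / (100 + 103) = 0.49261.
Survival-weighted fertility by age (5·fₓ·Sₓ):
  20–24: 5 × 0.2228 × 0.9643 = 1.07423
  25–29: 5 × 0.2337 × 0.9602 = 1.12199
  30–34: 5 × 0.1427 × 0.9556 = 0.68182
  35–39: 5 × 0.0812 × 0.9536 = 0.38716
  40–44: 5 × 0.0253 × 0.9500 = 0.12018
  45–49: 5 × 0.0050 × 0.9389 = 0.02347
Sum = 3.40885
NRR = 0.49261 × 3.40885 = 1.67923
With NRR above 1 the population is above replacement fertility.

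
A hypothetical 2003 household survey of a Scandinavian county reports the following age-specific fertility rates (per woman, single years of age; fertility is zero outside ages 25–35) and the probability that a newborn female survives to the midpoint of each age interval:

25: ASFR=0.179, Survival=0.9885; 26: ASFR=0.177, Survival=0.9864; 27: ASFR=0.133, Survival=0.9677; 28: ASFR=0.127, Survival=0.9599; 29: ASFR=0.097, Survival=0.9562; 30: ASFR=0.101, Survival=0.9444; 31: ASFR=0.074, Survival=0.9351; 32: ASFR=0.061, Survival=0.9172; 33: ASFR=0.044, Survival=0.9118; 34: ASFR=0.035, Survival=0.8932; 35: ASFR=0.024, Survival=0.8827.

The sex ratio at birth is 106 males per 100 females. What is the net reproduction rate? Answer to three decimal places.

0.489

Proportion female at birth = 100 / (100 + 106) = 0.48544.
Each age group contributes 1 × ASFR × survival:
  25: 1 × 0.179 × 0.9885 = 0.17694
  26: 1 × 0.177 × 0.9864 = 0.17459
  27: 1 × 0.133 × 0.9677 = 0.12870
  28: 1 × 0.127 × 0.9599 = 0.12191
  29: 1 × 0.097 × 0.9562 = 0.09275
  30: 1 × 0.101 × 0.9444 = 0.09538
  31: 1 × 0.074 × 0.9351 = 0.06920
  32: 1 × 0.061 × 0.9172 = 0.05595
  33: 1 × 0.044 × 0.9118 = 0.04012
  34: 1 × 0.035 × 0.8932 = 0.03126
  35: 1 × 0.024 × 0.8827 = 0.02118
Sum = 1.00798
NRR = 0.48544 × 1.00798 = 0.48931
With NRR below 1 the population is below replacement fertility.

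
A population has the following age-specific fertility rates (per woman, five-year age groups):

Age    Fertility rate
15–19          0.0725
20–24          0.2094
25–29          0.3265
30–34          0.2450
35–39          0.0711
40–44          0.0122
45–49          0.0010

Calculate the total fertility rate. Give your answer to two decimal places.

Sum of ASFRs = 0.0725 + 0.2094 + 0.3265 + 0.2450 + 0.0711 + 0.0122 + 0.0010 = 0.9377
TFR = 5 × 0.9377 = 4.6885

4.69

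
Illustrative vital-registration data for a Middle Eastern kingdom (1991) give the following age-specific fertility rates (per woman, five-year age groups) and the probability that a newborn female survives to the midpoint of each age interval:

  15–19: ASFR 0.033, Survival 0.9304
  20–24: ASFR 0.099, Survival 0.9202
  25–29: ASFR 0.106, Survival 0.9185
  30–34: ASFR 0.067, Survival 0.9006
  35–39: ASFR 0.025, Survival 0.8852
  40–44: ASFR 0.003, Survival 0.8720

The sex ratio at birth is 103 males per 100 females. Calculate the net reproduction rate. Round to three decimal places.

0.749

Proportion female at birth = 100 / (100 + 103) = 0.49261.
Each age group contributes 5 × ASFR × survival:
  15–19: 5 × 0.033 × 0.9304 = 0.15352
  20–24: 5 × 0.099 × 0.9202 = 0.45550
  25–29: 5 × 0.106 × 0.9185 = 0.48681
  30–34: 5 × 0.067 × 0.9006 = 0.30170
  35–39: 5 × 0.025 × 0.8852 = 0.11065
  40–44: 5 × 0.003 × 0.8720 = 0.01308
Sum = 1.52126
NRR = 0.49261 × 1.52126 = 0.74939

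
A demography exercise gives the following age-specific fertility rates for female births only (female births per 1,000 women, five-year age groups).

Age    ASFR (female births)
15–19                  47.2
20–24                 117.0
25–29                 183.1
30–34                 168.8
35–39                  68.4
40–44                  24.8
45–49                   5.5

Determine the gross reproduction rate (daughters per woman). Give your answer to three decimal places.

Sum of female ASFRs = 47.2 + 117.0 + 183.1 + 168.8 + 68.4 + 24.8 + 5.5 = 614.8
GRR = 5 × 614.8 / 1000 = 3.074

3.074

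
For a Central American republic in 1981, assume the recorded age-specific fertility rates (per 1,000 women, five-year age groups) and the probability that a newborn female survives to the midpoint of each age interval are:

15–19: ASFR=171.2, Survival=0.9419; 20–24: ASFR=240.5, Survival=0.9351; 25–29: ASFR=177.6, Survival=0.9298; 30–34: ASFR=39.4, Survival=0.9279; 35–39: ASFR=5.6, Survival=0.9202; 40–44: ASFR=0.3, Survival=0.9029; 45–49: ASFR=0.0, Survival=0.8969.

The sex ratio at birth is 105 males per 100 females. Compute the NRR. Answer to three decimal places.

1.447

Proportion female at birth = 100 / (100 + 105) = 0.48780.
Weighting each age-specific rate by interval width and survival:
  15–19: 5 × 171.2/1000 × 0.9419 = 0.80627
  20–24: 5 × 240.5/1000 × 0.9351 = 1.12446
  25–29: 5 × 177.6/1000 × 0.9298 = 0.82566
  30–34: 5 × 39.4/1000 × 0.9279 = 0.18280
  35–39: 5 × 5.6/1000 × 0.9202 = 0.02577
  40–44: 5 × 0.3/1000 × 0.9029 = 0.00135
  45–49: 5 × 0.0/1000 × 0.8969 = 0.00000
Sum = 2.96631
NRR = 0.48780 × 2.96631 = 1.44697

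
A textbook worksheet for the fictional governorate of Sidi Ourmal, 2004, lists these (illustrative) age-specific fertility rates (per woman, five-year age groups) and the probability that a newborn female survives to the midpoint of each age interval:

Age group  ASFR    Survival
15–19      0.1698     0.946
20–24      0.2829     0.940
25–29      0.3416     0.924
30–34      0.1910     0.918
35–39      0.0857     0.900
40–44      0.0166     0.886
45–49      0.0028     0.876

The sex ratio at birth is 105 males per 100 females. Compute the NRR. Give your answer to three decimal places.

2.468

Proportion female at birth = 100 / (100 + 105) = 0.48780.
Each age group contributes 5 × ASFR × survival:
  15–19: 5 × 0.1698 × 0.946 = 0.80315
  20–24: 5 × 0.2829 × 0.940 = 1.32963
  25–29: 5 × 0.3416 × 0.924 = 1.57819
  30–34: 5 × 0.1910 × 0.918 = 0.87669
  35–39: 5 × 0.0857 × 0.900 = 0.38565
  40–44: 5 × 0.0166 × 0.886 = 0.07354
  45–49: 5 × 0.0028 × 0.876 = 0.01226
Sum = 5.05911
NRR = 0.48780 × 5.05911 = 2.46783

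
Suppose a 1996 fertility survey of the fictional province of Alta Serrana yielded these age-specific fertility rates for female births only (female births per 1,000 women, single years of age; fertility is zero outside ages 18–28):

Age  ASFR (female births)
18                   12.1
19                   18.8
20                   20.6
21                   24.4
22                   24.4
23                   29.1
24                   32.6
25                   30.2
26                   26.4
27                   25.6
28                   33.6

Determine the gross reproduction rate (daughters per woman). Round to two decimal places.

0.28

Sum of female ASFRs = 12.1 + 18.8 + 20.6 + 24.4 + 24.4 + 29.1 + 32.6 + 30.2 + 26.4 + 25.6 + 33.6 = 277.8
GRR = 277.8 / 1000 = 0.2778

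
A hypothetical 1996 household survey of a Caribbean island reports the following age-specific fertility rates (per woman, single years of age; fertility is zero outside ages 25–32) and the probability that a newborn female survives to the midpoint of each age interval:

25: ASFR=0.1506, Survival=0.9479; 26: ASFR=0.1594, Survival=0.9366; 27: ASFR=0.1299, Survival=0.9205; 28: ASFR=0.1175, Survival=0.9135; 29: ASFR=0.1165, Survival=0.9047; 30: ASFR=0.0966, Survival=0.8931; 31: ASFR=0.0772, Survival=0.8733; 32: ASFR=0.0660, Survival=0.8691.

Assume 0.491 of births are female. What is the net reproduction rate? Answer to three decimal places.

Proportion female at birth = 0.491.
Survival-weighted fertility by age (1·fₓ·Sₓ):
  25: 1 × 0.1506 × 0.9479 = 0.14275
  26: 1 × 0.1594 × 0.9366 = 0.14929
  27: 1 × 0.1299 × 0.9205 = 0.11957
  28: 1 × 0.1175 × 0.9135 = 0.10734
  29: 1 × 0.1165 × 0.9047 = 0.10540
  30: 1 × 0.0966 × 0.8931 = 0.08627
  31: 1 × 0.0772 × 0.8733 = 0.06742
  32: 1 × 0.0660 × 0.8691 = 0.05736
Sum = 0.83540
NRR = 0.491 × 0.83540 = 0.41018
NRR < 1, so the cohort does not fully replace itself.

0.410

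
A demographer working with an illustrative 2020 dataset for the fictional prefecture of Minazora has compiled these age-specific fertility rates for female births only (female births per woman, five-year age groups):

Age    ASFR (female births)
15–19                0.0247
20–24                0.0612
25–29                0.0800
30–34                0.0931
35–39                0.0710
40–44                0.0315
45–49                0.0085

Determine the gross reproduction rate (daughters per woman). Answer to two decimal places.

1.85

Sum of female ASFRs = 0.0247 + 0.0612 + 0.0800 + 0.0931 + 0.0710 + 0.0315 + 0.0085 = 0.3700
GRR = 5 × 0.3700 = 1.85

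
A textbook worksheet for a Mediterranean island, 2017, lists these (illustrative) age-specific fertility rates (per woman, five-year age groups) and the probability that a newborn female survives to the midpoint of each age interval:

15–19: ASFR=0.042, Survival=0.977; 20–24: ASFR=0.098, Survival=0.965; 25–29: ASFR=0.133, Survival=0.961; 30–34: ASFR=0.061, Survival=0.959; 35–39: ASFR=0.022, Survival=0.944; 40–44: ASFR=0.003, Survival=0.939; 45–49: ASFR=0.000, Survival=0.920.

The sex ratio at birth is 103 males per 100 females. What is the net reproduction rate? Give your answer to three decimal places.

Proportion female at birth = 100 / (100 + 103) = 0.49261.
Survival-weighted fertility by age (5·fₓ·Sₓ):
  15–19: 5 × 0.042 × 0.977 = 0.20517
  20–24: 5 × 0.098 × 0.965 = 0.47285
  25–29: 5 × 0.133 × 0.961 = 0.63907
  30–34: 5 × 0.061 × 0.959 = 0.29250
  35–39: 5 × 0.022 × 0.944 = 0.10384
  40–44: 5 × 0.003 × 0.939 = 0.01409
  45–49: 5 × 0.000 × 0.920 = 0.00000
Sum = 1.72752
NRR = 0.49261 × 1.72752 = 0.85099

0.851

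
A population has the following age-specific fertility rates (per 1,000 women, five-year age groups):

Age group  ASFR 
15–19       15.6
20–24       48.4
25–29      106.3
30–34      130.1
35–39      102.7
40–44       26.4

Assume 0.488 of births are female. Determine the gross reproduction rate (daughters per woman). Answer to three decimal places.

Proportion female at birth = 0.488.
Sum of ASFRs = 15.6 + 48.4 + 106.3 + 130.1 + 102.7 + 26.4 = 429.5
TFR = 5 × 429.5 / 1000 = 2.1475
GRR = 0.488 × 2.1475 = 1.04798

1.048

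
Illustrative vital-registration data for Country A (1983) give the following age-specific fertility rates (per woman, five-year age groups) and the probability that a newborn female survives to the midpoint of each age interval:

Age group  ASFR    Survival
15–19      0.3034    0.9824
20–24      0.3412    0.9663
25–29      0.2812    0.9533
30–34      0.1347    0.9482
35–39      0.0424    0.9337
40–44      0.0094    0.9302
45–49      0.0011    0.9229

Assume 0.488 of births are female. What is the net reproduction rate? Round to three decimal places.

Proportion female at birth = 0.488.
Per-age-group product (5 × ASFR × survival probability):
  15–19: 5 × 0.3034 × 0.9824 = 1.49030
  20–24: 5 × 0.3412 × 0.9663 = 1.64851
  25–29: 5 × 0.2812 × 0.9533 = 1.34034
  30–34: 5 × 0.1347 × 0.9482 = 0.63861
  35–39: 5 × 0.0424 × 0.9337 = 0.19794
  40–44: 5 × 0.0094 × 0.9302 = 0.04372
  45–49: 5 × 0.0011 × 0.9229 = 0.00508
Sum = 5.36450
NRR = 0.488 × 5.36450 = 2.61788

2.618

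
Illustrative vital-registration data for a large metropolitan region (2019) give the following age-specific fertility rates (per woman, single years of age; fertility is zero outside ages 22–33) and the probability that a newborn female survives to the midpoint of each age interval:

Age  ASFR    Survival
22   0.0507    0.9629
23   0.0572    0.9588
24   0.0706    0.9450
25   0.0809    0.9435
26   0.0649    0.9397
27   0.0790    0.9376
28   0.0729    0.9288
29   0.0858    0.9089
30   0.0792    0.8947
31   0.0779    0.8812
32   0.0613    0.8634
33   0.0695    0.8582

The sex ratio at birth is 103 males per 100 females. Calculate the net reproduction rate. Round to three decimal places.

Proportion female at birth = 100 / (100 + 103) = 0.49261.
Per-age-group product (1 × ASFR × survival probability):
  22: 1 × 0.0507 × 0.9629 = 0.04882
  23: 1 × 0.0572 × 0.9588 = 0.05484
  24: 1 × 0.0706 × 0.9450 = 0.06672
  25: 1 × 0.0809 × 0.9435 = 0.07633
  26: 1 × 0.0649 × 0.9397 = 0.06099
  27: 1 × 0.0790 × 0.9376 = 0.07407
  28: 1 × 0.0729 × 0.9288 = 0.06771
  29: 1 × 0.0858 × 0.9089 = 0.07798
  30: 1 × 0.0792 × 0.8947 = 0.07086
  31: 1 × 0.0779 × 0.8812 = 0.06865
  32: 1 × 0.0613 × 0.8634 = 0.05293
  33: 1 × 0.0695 × 0.8582 = 0.05964
Sum = 0.77954
NRR = 0.49261 × 0.77954 = 0.38401
An NRR under 1 implies long-run decline under these rates.

0.384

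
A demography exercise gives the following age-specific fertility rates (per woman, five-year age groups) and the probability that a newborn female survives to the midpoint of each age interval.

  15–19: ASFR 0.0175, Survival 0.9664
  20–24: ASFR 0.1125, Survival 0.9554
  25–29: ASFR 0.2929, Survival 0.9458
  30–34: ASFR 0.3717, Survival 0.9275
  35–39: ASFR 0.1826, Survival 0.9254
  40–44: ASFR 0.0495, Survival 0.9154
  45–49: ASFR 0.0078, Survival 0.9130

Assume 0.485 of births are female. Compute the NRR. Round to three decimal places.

2.346

Proportion female at birth = 0.485.
Each age group contributes 5 × ASFR × survival:
  15–19: 5 × 0.0175 × 0.9664 = 0.08456
  20–24: 5 × 0.1125 × 0.9554 = 0.53741
  25–29: 5 × 0.2929 × 0.9458 = 1.38512
  30–34: 5 × 0.3717 × 0.9275 = 1.72376
  35–39: 5 × 0.1826 × 0.9254 = 0.84489
  40–44: 5 × 0.0495 × 0.9154 = 0.22656
  45–49: 5 × 0.0078 × 0.9130 = 0.03561
Sum = 4.83791
NRR = 0.485 × 4.83791 = 2.34639
With NRR above 1 the population is above replacement fertility.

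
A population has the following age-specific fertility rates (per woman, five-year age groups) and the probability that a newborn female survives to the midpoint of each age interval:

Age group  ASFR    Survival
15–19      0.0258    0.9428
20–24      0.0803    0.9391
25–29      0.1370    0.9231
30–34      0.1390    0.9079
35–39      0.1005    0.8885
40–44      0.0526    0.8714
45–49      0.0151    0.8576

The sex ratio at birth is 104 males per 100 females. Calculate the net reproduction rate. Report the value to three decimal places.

1.227

Proportion female at birth = 100 / (100 + 104) = 0.49020.
Each age group contributes 5 × ASFR × survival:
  15–19: 5 × 0.0258 × 0.9428 = 0.12162
  20–24: 5 × 0.0803 × 0.9391 = 0.37705
  25–29: 5 × 0.1370 × 0.9231 = 0.63232
  30–34: 5 × 0.1390 × 0.9079 = 0.63099
  35–39: 5 × 0.1005 × 0.8885 = 0.44647
  40–44: 5 × 0.0526 × 0.8714 = 0.22918
  45–49: 5 × 0.0151 × 0.8576 = 0.06475
Sum = 2.50238
NRR = 0.49020 × 2.50238 = 1.22667
With NRR above 1 the population is above replacement fertility.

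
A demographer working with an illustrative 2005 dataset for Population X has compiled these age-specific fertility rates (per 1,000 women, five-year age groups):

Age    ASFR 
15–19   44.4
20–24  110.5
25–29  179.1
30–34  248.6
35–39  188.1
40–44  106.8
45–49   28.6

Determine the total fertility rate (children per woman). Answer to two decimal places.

4.53

Sum of ASFRs = 44.4 + 110.5 + 179.1 + 248.6 + 188.1 + 106.8 + 28.6 = 906.1
TFR = 5 × 906.1 / 1000 = 4.5305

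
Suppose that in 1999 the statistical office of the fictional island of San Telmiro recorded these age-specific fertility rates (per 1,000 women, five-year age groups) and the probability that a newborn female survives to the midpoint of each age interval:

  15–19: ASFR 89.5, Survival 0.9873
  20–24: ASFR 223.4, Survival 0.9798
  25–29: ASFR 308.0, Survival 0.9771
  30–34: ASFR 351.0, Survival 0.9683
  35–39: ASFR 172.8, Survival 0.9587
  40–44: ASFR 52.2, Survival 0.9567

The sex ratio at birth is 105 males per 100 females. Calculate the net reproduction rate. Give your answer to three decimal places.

2.838

Proportion female at birth = 100 / (100 + 105) = 0.48780.
Weighting each age-specific rate by interval width and survival:
  15–19: 5 × 89.5/1000 × 0.9873 = 0.44182
  20–24: 5 × 223.4/1000 × 0.9798 = 1.09444
  25–29: 5 × 308.0/1000 × 0.9771 = 1.50473
  30–34: 5 × 351.0/1000 × 0.9683 = 1.69937
  35–39: 5 × 172.8/1000 × 0.9587 = 0.82832
  40–44: 5 × 52.2/1000 × 0.9567 = 0.24970
Sum = 5.81838
NRR = 0.48780 × 5.81838 = 2.83821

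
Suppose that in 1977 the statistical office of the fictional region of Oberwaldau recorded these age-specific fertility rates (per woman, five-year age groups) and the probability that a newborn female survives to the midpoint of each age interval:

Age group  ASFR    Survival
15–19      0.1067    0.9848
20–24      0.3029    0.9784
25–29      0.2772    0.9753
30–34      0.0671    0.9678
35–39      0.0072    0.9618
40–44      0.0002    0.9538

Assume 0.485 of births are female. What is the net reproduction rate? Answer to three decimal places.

Proportion female at birth = 0.485.
Each age group contributes 5 × ASFR × survival:
  15–19: 5 × 0.1067 × 0.9848 = 0.52539
  20–24: 5 × 0.3029 × 0.9784 = 1.48179
  25–29: 5 × 0.2772 × 0.9753 = 1.35177
  30–34: 5 × 0.0671 × 0.9678 = 0.32470
  35–39: 5 × 0.0072 × 0.9618 = 0.03462
  40–44: 5 × 0.0002 × 0.9538 = 0.00095
Sum = 3.71922
NRR = 0.485 × 3.71922 = 1.80382

1.804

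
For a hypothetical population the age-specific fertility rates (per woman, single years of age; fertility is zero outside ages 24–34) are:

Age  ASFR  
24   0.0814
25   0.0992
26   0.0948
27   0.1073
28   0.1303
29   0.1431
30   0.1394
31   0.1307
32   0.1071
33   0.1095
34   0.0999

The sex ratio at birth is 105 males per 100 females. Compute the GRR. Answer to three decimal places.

0.606

Proportion female at birth = 100 / (100 + 105) = 0.48780.
Sum of ASFRs = 0.0814 + 0.0992 + 0.0948 + 0.1073 + 0.1303 + 0.1431 + 0.1394 + 0.1307 + 0.1071 + 0.1095 + 0.0999 = 1.2427
TFR = 1.2427
GRR = 0.48780 × 1.2427 = 0.60619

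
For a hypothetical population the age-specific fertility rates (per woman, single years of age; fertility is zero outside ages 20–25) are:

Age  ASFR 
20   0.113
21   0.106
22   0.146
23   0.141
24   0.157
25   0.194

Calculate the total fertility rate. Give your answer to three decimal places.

Sum of ASFRs = 0.113 + 0.106 + 0.146 + 0.141 + 0.157 + 0.194 = 0.857
TFR = 0.857

0.857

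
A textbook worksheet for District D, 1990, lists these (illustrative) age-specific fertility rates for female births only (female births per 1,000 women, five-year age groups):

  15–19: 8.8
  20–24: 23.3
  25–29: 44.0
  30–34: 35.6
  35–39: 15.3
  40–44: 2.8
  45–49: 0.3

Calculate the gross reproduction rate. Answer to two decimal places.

0.65

Sum of female ASFRs = 8.8 + 23.3 + 44.0 + 35.6 + 15.3 + 2.8 + 0.3 = 130.1
GRR = 5 × 130.1 / 1000 = 0.6505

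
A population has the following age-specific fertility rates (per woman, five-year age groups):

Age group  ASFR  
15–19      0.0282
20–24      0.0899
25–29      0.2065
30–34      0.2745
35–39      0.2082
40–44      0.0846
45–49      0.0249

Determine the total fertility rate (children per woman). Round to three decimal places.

Sum of ASFRs = 0.0282 + 0.0899 + 0.2065 + 0.2745 + 0.2082 + 0.0846 + 0.0249 = 0.9168
TFR = 5 × 0.9168 = 4.584

4.584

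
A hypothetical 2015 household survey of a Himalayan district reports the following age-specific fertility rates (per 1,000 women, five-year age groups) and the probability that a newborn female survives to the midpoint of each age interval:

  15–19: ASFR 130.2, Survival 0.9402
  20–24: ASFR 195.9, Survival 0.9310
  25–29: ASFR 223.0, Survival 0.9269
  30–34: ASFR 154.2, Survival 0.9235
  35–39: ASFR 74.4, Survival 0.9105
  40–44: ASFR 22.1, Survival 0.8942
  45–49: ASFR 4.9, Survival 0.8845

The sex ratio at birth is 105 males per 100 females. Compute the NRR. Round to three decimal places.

Proportion female at birth = 100 / (100 + 105) = 0.48780.
Per-age-group product (5 × ASFR × survival probability):
  15–19: 5 × 130.2/1000 × 0.9402 = 0.61207
  20–24: 5 × 195.9/1000 × 0.9310 = 0.91191
  25–29: 5 × 223.0/1000 × 0.9269 = 1.03349
  30–34: 5 × 154.2/1000 × 0.9235 = 0.71202
  35–39: 5 × 74.4/1000 × 0.9105 = 0.33871
  40–44: 5 × 22.1/1000 × 0.8942 = 0.09881
  45–49: 5 × 4.9/1000 × 0.8845 = 0.02167
Sum = 3.72868
NRR = 0.48780 × 3.72868 = 1.81885
An NRR exceeding 1 indicates intrinsic growth under these rates.

1.819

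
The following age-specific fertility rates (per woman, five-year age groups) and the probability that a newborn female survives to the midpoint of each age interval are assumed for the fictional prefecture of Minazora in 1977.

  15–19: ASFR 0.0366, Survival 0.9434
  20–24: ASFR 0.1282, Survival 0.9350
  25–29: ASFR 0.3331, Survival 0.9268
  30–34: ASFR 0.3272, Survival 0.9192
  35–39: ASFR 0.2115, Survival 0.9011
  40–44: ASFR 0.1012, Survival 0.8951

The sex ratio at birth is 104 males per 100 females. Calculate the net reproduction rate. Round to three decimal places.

2.561

Proportion female at birth = 100 / (100 + 104) = 0.49020.
Each age group contributes 5 × ASFR × survival:
  15–19: 5 × 0.0366 × 0.9434 = 0.17264
  20–24: 5 × 0.1282 × 0.9350 = 0.59934
  25–29: 5 × 0.3331 × 0.9268 = 1.54359
  30–34: 5 × 0.3272 × 0.9192 = 1.50381
  35–39: 5 × 0.2115 × 0.9011 = 0.95291
  40–44: 5 × 0.1012 × 0.8951 = 0.45292
Sum = 5.22521
NRR = 0.49020 × 5.22521 = 2.56140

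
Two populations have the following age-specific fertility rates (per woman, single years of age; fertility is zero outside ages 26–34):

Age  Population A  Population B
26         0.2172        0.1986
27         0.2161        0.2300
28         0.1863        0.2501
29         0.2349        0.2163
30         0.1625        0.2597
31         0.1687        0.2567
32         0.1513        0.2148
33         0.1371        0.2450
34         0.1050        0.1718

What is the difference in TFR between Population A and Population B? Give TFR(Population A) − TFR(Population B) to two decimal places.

Population A:
  Sum of ASFRs = 0.2172 + 0.2161 + 0.1863 + 0.2349 + 0.1625 + 0.1687 + 0.1513 + 0.1371 + 0.1050 = 1.5791
  TFR = 1.5791
Population B:
  Sum of ASFRs = 0.1986 + 0.2300 + 0.2501 + 0.2163 + 0.2597 + 0.2567 + 0.2148 + 0.2450 + 0.1718 = 2.0430
  TFR = 2.043
Difference = 1.5791 − 2.043 = -0.4639

-0.46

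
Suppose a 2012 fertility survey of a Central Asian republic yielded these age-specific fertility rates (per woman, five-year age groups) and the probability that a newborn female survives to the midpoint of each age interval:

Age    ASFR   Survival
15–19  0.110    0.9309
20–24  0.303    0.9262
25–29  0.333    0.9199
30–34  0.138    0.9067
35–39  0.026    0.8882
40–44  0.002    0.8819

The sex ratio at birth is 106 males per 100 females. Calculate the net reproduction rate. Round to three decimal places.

2.037

Proportion female at birth = 100 / (100 + 106) = 0.48544.
Weighting each age-specific rate by interval width and survival:
  15–19: 5 × 0.110 × 0.9309 = 0.51200
  20–24: 5 × 0.303 × 0.9262 = 1.40319
  25–29: 5 × 0.333 × 0.9199 = 1.53163
  30–34: 5 × 0.138 × 0.9067 = 0.62562
  35–39: 5 × 0.026 × 0.8882 = 0.11547
  40–44: 5 × 0.002 × 0.8819 = 0.00882
Sum = 4.19673
NRR = 0.48544 × 4.19673 = 2.03726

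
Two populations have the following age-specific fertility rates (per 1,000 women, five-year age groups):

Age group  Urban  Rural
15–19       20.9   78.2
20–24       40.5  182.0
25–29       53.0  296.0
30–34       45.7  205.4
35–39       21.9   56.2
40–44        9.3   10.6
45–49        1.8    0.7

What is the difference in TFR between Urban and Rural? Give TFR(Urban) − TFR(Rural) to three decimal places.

-3.180

Urban:
  Sum of ASFRs = 20.9 + 40.5 + 53.0 + 45.7 + 21.9 + 9.3 + 1.8 = 193.1
  TFR = 5 × 193.1 / 1000 = 0.9655
Rural:
  Sum of ASFRs = 78.2 + 182.0 + 296.0 + 205.4 + 56.2 + 10.6 + 0.7 = 829.1
  TFR = 5 × 829.1 / 1000 = 4.1455
Difference = 0.9655 − 4.1455 = -3.18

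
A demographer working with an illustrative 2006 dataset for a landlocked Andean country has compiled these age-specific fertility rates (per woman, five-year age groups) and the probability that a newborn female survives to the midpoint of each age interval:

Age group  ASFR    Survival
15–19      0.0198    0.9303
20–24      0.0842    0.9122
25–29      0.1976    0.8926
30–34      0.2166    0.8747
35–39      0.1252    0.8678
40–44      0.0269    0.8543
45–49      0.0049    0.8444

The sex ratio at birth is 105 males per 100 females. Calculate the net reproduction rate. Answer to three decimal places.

1.456

Proportion female at birth = 100 / (100 + 105) = 0.48780.
Per-age-group product (5 × ASFR × survival probability):
  15–19: 5 × 0.0198 × 0.9303 = 0.09210
  20–24: 5 × 0.0842 × 0.9122 = 0.38404
  25–29: 5 × 0.1976 × 0.8926 = 0.88189
  30–34: 5 × 0.2166 × 0.8747 = 0.94730
  35–39: 5 × 0.1252 × 0.8678 = 0.54324
  40–44: 5 × 0.0269 × 0.8543 = 0.11490
  45–49: 5 × 0.0049 × 0.8444 = 0.02069
Sum = 2.98416
NRR = 0.48780 × 2.98416 = 1.45567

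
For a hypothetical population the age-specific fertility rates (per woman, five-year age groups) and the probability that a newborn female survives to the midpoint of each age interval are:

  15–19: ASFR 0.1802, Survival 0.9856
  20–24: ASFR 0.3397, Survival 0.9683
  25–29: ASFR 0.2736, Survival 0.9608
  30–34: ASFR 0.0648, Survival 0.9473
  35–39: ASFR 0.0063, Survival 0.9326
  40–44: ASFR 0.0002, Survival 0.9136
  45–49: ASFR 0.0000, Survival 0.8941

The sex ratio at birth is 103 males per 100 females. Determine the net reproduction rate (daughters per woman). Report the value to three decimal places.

Proportion female at birth = 100 / (100 + 103) = 0.49261.
Each age group contributes 5 × ASFR × survival:
  15–19: 5 × 0.1802 × 0.9856 = 0.88803
  20–24: 5 × 0.3397 × 0.9683 = 1.64466
  25–29: 5 × 0.2736 × 0.9608 = 1.31437
  30–34: 5 × 0.0648 × 0.9473 = 0.30693
  35–39: 5 × 0.0063 × 0.9326 = 0.02938
  40–44: 5 × 0.0002 × 0.9136 = 0.00091
  45–49: 5 × 0.0000 × 0.8941 = 0.00000
Sum = 4.18428
NRR = 0.49261 × 4.18428 = 2.06122
With NRR above 1 the population is above replacement fertility.

2.061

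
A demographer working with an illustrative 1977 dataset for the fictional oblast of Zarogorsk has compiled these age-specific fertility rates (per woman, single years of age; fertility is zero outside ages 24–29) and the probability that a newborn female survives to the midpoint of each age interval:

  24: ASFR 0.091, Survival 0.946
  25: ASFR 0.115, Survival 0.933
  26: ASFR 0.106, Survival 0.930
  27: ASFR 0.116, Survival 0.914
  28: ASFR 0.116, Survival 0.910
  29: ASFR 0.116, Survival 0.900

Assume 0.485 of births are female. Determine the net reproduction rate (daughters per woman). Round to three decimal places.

0.295

Proportion female at birth = 0.485.
Weighting each age-specific rate by interval width and survival:
  24: 1 × 0.091 × 0.946 = 0.08609
  25: 1 × 0.115 × 0.933 = 0.10730
  26: 1 × 0.106 × 0.930 = 0.09858
  27: 1 × 0.116 × 0.914 = 0.10602
  28: 1 × 0.116 × 0.910 = 0.10556
  29: 1 × 0.116 × 0.900 = 0.10440
Sum = 0.60795
NRR = 0.485 × 0.60795 = 0.29486
With NRR below 1 the population is below replacement fertility.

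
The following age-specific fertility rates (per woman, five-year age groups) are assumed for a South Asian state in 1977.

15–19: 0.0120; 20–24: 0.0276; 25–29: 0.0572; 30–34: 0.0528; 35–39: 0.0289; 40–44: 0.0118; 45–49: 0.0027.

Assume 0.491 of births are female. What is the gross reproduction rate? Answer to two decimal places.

Proportion female at birth = 0.491.
Sum of ASFRs = 0.0120 + 0.0276 + 0.0572 + 0.0528 + 0.0289 + 0.0118 + 0.0027 = 0.1930
TFR = 5 × 0.1930 = 0.965
GRR = 0.491 × 0.965 = 0.47382

0.47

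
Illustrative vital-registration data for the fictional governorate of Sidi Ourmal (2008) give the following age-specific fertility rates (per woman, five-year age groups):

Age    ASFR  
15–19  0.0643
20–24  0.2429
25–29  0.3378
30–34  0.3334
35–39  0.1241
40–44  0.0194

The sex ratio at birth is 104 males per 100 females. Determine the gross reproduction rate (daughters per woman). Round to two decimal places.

Proportion female at birth = 100 / (100 + 104) = 0.49020.
Sum of ASFRs = 0.0643 + 0.2429 + 0.3378 + 0.3334 + 0.1241 + 0.0194 = 1.1219
TFR = 5 × 1.1219 = 5.6095
GRR = 0.49020 × 5.6095 = 2.74978

2.75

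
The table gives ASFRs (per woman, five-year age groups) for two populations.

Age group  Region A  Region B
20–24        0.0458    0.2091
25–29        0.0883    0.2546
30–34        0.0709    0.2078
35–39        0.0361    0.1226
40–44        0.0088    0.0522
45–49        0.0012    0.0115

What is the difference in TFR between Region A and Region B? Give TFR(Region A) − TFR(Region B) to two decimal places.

-3.03

Region A:
  Sum of ASFRs = 0.0458 + 0.0883 + 0.0709 + 0.0361 + 0.0088 + 0.0012 = 0.2511
  TFR = 5 × 0.2511 = 1.2555
Region B:
  Sum of ASFRs = 0.2091 + 0.2546 + 0.2078 + 0.1226 + 0.0522 + 0.0115 = 0.8578
  TFR = 5 × 0.8578 = 4.289
Difference = 1.2555 − 4.289 = -3.0335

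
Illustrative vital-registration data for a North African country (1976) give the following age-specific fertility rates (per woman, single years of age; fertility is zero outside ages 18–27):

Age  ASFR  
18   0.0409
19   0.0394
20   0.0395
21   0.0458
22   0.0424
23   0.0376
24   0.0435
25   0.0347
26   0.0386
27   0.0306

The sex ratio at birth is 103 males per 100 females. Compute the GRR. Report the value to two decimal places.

0.19

Proportion female at birth = 100 / (100 + 103) = 0.49261.
Sum of ASFRs = 0.0409 + 0.0394 + 0.0395 + 0.0458 + 0.0424 + 0.0376 + 0.0435 + 0.0347 + 0.0386 + 0.0306 = 0.3930
TFR = 0.393
GRR = 0.49261 × 0.393 = 0.19360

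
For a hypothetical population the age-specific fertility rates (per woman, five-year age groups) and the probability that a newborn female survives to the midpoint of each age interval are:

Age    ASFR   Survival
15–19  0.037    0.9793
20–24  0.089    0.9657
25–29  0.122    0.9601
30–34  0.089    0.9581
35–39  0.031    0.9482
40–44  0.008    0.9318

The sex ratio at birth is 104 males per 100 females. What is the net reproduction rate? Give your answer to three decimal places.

Proportion female at birth = 100 / (100 + 104) = 0.49020.
Survival-weighted fertility by age (5·fₓ·Sₓ):
  15–19: 5 × 0.037 × 0.9793 = 0.18117
  20–24: 5 × 0.089 × 0.9657 = 0.42974
  25–29: 5 × 0.122 × 0.9601 = 0.58566
  30–34: 5 × 0.089 × 0.9581 = 0.42635
  35–39: 5 × 0.031 × 0.9482 = 0.14697
  40–44: 5 × 0.008 × 0.9318 = 0.03727
Sum = 1.80716
NRR = 0.49020 × 1.80716 = 0.88587

0.886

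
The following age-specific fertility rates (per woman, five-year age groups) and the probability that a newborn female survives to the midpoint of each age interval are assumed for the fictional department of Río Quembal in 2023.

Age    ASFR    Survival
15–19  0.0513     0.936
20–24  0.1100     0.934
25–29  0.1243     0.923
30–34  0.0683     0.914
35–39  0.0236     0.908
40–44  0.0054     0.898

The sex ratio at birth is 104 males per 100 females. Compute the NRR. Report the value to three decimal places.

0.868

Proportion female at birth = 100 / (100 + 104) = 0.49020.
Each age group contributes 5 × ASFR × survival:
  15–19: 5 × 0.0513 × 0.936 = 0.24008
  20–24: 5 × 0.1100 × 0.934 = 0.51370
  25–29: 5 × 0.1243 × 0.923 = 0.57364
  30–34: 5 × 0.0683 × 0.914 = 0.31213
  35–39: 5 × 0.0236 × 0.908 = 0.10714
  40–44: 5 × 0.0054 × 0.898 = 0.02425
Sum = 1.77094
NRR = 0.49020 × 1.77094 = 0.86811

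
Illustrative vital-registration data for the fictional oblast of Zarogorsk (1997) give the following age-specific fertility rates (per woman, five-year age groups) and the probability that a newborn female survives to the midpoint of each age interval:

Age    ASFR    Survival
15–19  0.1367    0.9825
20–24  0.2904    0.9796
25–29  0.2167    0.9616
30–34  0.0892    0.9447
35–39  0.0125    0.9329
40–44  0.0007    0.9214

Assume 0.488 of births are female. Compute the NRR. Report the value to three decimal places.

Proportion female at birth = 0.488.
Per-age-group product (5 × ASFR × survival probability):
  15–19: 5 × 0.1367 × 0.9825 = 0.67154
  20–24: 5 × 0.2904 × 0.9796 = 1.42238
  25–29: 5 × 0.2167 × 0.9616 = 1.04189
  30–34: 5 × 0.0892 × 0.9447 = 0.42134
  35–39: 5 × 0.0125 × 0.9329 = 0.05831
  40–44: 5 × 0.0007 × 0.9214 = 0.00322
Sum = 3.61868
NRR = 0.488 × 3.61868 = 1.76592

1.766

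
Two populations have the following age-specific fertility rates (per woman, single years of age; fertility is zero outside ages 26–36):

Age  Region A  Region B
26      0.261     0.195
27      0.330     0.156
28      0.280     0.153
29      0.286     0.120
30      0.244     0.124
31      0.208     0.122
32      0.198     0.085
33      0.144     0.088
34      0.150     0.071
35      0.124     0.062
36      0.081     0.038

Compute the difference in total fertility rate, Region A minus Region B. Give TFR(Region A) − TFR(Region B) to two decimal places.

Region A:
  Sum of ASFRs = 0.261 + 0.330 + 0.280 + 0.286 + 0.244 + 0.208 + 0.198 + 0.144 + 0.150 + 0.124 + 0.081 = 2.306
  TFR = 2.306
Region B:
  Sum of ASFRs = 0.195 + 0.156 + 0.153 + 0.120 + 0.124 + 0.122 + 0.085 + 0.088 + 0.071 + 0.062 + 0.038 = 1.214
  TFR = 1.214
Difference = 2.306 − 1.214 = 1.092

1.09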